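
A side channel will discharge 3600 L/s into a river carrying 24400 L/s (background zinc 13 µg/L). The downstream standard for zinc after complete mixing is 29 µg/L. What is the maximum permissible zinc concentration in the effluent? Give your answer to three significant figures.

137 µg/L

At the limit, (Qr·Cr + Qe·Cₑ)/(Qr + Qe) = 29:
Cₑ = (28000·29 − 24400·13.00) / 3600 = 137.4 µg/L.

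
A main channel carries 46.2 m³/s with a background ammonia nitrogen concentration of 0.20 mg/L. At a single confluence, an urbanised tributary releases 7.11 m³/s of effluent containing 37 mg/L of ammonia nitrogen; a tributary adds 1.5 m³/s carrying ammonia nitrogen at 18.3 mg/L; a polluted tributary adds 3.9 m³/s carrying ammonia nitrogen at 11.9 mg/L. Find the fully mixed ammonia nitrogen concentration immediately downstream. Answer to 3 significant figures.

5.90 mg/L

Mixed concentration C = ΣQC/ΣQ = (46.20·0.2000 + 7.110·37.00 + 1.500·18.30 + 3.900·11.90) / 58.71 = 346.2/58.71 = 5.896 mg/L.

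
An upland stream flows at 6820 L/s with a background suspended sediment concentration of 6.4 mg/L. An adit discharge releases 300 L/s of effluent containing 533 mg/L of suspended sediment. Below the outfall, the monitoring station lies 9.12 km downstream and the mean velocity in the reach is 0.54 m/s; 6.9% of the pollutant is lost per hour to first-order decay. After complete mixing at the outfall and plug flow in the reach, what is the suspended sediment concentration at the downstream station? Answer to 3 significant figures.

Flow-weighted average: C = (6820·6.400 + 300.0·533.0) / 7120 = 203500/7120 = 28.59 mg/L.
Travel time t = 9.12·1000 / 0.54 = 16890 s = 4.691 h.
6.9%/h lost → k = −ln(1 − 0.069) = 0.07150 h⁻¹.
Applying C = C₀e^(−kt): 28.59 × 0.7150 = 20.44 mg/L.

20.4 mg/L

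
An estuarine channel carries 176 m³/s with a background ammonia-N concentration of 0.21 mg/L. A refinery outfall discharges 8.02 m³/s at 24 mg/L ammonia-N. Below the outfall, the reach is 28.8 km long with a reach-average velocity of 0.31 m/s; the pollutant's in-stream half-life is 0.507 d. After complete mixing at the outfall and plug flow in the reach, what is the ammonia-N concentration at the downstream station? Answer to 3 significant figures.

Conservation of mass: C = (176.0·0.2100 + 8.020·24.00) / 184.0 = 229.4/184.0 = 1.247 mg/L.
Travel time t = 28.8·1000 / 0.31 = 92900 s = 25.81 h.
Half-life 0.507 d → k = ln 2 / 0.507 = 1.367 d⁻¹.
First-order decay: C = 1.247·exp(−k·t) = 1.247·0.2299 = 0.2867 mg/L.

0.287 mg/L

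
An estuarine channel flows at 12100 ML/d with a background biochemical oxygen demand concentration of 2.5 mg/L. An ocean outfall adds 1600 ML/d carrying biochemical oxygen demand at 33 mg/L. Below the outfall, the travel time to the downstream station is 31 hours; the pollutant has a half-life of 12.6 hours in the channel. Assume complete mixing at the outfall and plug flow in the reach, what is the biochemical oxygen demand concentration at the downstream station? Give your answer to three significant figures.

Mixed concentration C = ΣQC/ΣQ = (12100·2.500 + 1600·33.00) / 13700 = 83050/13700 = 6.062 mg/L.
Half-life 12.6 h → k = ln 2 / 12.6 = 0.05501 h⁻¹ = 1.320 d⁻¹.
After decay, C = 6.062 × e^(−kt) = 6.062 × 0.1817 = 1.102 mg/L.

1.10 mg/L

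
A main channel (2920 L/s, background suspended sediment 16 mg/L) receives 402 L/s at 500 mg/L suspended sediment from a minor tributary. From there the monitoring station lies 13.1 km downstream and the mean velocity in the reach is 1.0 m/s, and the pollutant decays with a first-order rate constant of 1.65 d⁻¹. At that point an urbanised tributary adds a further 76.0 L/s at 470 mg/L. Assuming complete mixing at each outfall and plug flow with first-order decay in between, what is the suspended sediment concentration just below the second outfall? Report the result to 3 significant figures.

Conservation of mass: C = (2920·16.00 + 402.0·500.0) / 3322 = 247700/3322 = 74.57 mg/L; combined flow 3322 L/s.
Travel time t = 13.1·1000 / 1.0 = 13100 s = 3.639 h.
After decay, C = 74.57 × e^(−kt) = 74.57 × 0.7787 = 58.06 mg/L.
Second outfall: C = (3322·58.06 + 76.00·470.0)/3398 = 67.28 mg/L.

67.3 mg/L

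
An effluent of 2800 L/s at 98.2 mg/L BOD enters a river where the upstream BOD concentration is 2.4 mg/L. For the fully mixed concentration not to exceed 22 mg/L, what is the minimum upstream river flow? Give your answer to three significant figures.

10900 L/s

Set C_mix = 22: (Q·2.400 + 2800·98.20) / (Q + 2800) = 22
→ Q = 2800·(98.20 − 22)/(22 − 2.400) = 10890 L/s.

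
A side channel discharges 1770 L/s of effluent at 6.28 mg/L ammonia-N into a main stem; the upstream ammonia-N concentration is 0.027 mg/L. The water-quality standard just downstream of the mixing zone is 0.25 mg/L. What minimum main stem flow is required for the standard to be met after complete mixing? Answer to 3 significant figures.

Set C_mix = 0.25: (Q·0.02700 + 1770·6.280) / (Q + 1770) = 0.25
→ Q = 1770·(6.280 − 0.25)/(0.25 − 0.02700) = 47860 L/s.

47900 L/s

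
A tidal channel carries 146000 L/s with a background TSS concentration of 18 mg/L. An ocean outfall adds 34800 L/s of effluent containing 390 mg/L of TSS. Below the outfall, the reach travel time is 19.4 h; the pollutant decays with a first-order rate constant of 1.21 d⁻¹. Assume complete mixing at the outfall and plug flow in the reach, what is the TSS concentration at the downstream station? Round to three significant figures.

After mixing, C = (146000·18.00 + 34800·390.0) / 180800 = 16200000/180800 = 89.60 mg/L.
After decay, C = 89.60 × e^(−kt) = 89.60 × 0.3760 = 33.69 mg/L.

33.7 mg/L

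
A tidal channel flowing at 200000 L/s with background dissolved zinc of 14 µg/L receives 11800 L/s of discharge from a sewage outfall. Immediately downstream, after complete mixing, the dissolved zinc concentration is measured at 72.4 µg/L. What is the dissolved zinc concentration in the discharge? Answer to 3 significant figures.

Mass balance: 200000·14.00 + 11800·Cₑ = 211800·72.40
→ Cₑ = (211800·72.40 − 200000·14.00) / 11800 = 1062 µg/L.

1060 µg/L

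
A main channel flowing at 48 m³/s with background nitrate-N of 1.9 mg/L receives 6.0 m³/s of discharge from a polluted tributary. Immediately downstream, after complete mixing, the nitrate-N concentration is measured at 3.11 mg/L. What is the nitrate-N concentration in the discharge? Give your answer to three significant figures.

12.8 mg/L

Mass balance: 48.00·1.900 + 6.000·Cₑ = 54.00·3.110
→ Cₑ = (54.00·3.110 − 48.00·1.900) / 6.000 = 12.79 mg/L.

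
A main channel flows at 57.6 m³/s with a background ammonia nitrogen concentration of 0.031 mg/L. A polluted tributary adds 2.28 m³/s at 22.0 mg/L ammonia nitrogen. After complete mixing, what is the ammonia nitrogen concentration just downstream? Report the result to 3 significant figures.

Conservation of mass: C = (57.60·0.03100 + 2.280·22.00) / 59.88 = 51.95/59.88 = 0.8675 mg/L.

0.867 mg/L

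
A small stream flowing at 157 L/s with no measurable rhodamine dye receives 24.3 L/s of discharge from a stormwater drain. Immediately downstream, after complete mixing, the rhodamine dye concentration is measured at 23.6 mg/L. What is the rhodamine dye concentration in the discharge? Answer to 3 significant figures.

Mass balance: 157.0·0 + 24.30·Cₑ = 181.3·23.60
→ Cₑ = (181.3·23.60 − 157.0·0) / 24.30 = 176.1 mg/L.

176 mg/L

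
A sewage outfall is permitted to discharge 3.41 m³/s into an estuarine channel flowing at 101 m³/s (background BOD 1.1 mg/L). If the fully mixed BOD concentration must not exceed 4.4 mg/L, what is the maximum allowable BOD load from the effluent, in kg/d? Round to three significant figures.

30100 kg/d

Mass balance at the limit: 101.0·1.100 + 3.410·Cₑ = 104.4·4.4 → Cₑ = 102.1 mg/L.
Load = 3.410 m³/s × 102.1 g/m³ × 86 400 s/d = 30090 kg/d.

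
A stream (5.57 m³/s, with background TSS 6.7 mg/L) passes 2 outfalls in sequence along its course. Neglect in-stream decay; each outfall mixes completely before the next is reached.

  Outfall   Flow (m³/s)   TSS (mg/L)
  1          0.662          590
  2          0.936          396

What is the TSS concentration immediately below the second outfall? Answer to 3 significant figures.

111 mg/L

After outfall 1: Q = 5.570 + 0.6620 = 6.232 m³/s; C = (5.570·6.700 + 0.6620·590.0)/6.232 = 68.66 mg/L.
After outfall 2: Q = 6.232 + 0.9360 = 7.168 m³/s; C = (6.232·68.66 + 0.9360·396.0)/7.168 = 111.4 mg/L.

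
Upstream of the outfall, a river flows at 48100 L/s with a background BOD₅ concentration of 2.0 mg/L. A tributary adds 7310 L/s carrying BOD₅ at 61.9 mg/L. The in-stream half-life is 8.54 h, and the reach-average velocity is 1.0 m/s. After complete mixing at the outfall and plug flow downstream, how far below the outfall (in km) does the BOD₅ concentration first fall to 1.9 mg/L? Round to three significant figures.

73.2 km

Flow-weighted average: C = (48100·2.000 + 7310·61.90) / 55410 = 548700/55410 = 9.902 mg/L.
Half-life 8.54 h → k = ln 2 / 8.54 = 0.08116 h⁻¹ = 1.948 d⁻¹.
Set 9.902·exp(−k·t) = 1.9 → t = ln(9.902/1.9)/k = 73230 s = 20.34 h.
Distance = v·t = 1.0·73230 = 73230 m = 73.23 km.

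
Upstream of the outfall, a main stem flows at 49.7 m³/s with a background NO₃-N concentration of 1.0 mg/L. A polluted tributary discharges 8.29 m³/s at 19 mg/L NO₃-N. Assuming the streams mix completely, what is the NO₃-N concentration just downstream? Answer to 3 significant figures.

Flow-weighted average: C = (49.70·1.000 + 8.290·19.00) / 57.99 = 207.2/57.99 = 3.573 mg/L.

3.57 mg/L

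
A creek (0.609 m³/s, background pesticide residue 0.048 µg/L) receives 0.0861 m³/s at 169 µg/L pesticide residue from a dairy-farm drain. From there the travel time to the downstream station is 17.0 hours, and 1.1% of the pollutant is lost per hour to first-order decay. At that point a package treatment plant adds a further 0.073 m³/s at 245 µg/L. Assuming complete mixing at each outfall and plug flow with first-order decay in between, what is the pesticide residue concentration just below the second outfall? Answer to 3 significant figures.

Conservation of mass: C = (0.6090·0.04800 + 0.08610·169.0) / 0.6951 = 14.58/0.6951 = 20.98 µg/L; combined flow 0.6951 m³/s.
1.1%/h lost → k = −ln(1 − 0.011) = 0.01106 h⁻¹.
Decay over the reach: 20.98·exp(−kt) = 20.98·0.8286 = 17.38 µg/L.
At the second outfall, C = (0.6951·17.38 + 0.07300·245.0) / (0.6951 + 0.07300) = 39.01 µg/L.

39.0 µg/L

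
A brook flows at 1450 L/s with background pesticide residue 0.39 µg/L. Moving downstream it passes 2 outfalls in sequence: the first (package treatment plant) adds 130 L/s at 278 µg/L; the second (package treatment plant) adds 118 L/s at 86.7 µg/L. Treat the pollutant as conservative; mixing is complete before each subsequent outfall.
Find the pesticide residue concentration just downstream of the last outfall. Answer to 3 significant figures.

Outfall 1: combined Q = 1580 L/s; C = (1450·0.3900 + 130.0·278.0)/1580 = 23.23 µg/L.
Outfall 2: combined Q = 1698 L/s; C = (1580·23.23 + 118.0·86.70)/1698 = 27.64 µg/L.

27.6 µg/L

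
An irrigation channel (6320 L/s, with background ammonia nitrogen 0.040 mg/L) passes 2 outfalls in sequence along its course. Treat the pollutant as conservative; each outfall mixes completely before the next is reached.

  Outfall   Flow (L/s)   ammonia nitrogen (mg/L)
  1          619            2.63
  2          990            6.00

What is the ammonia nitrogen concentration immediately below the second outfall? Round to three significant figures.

0.986 mg/L

Outfall 1: combined Q = 6939 L/s; C = (6320·0.04000 + 619.0·2.630)/6939 = 0.2710 mg/L.
Outfall 2: combined Q = 7929 L/s; C = (6939·0.2710 + 990.0·6.000)/7929 = 0.9864 mg/L.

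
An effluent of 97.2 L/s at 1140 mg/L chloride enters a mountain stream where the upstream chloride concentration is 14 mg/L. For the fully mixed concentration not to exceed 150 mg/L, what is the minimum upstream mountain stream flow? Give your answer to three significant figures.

708 L/s

Set C_mix = 150: (Q·14.00 + 97.20·1140) / (Q + 97.20) = 150
→ Q = 97.20·(1140 − 150)/(150 − 14.00) = 707.6 L/s.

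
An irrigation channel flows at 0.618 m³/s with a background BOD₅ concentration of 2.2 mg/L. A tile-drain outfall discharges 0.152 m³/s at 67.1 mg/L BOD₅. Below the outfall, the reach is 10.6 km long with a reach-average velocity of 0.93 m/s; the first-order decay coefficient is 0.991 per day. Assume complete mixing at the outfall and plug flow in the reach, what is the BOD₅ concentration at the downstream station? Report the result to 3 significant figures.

13.2 mg/L

Conservation of mass: C = (0.6180·2.200 + 0.1520·67.10) / 0.7700 = 11.56/0.7700 = 15.01 mg/L.
Travel time t = 10.6·1000 / 0.93 = 11400 s = 3.166 h.
First-order decay: C = 15.01·exp(−k·t) = 15.01·0.8775 = 13.17 mg/L.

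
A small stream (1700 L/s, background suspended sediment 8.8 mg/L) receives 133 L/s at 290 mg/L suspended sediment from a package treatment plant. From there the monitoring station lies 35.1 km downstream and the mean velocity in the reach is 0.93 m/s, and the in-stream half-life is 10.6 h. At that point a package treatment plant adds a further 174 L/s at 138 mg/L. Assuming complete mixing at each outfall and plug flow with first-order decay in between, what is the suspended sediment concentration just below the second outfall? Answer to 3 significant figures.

25.4 mg/L

Conservation of mass: C = (1700·8.800 + 133.0·290.0) / 1833 = 53530/1833 = 29.20 mg/L; combined flow 1833 L/s.
Travel time t = 35.1·1000 / 0.93 = 37740 s = 10.48 h.
Half-life 10.6 h → k = ln 2 / 10.6 = 0.06539 h⁻¹ = 1.569 d⁻¹.
Decay over the reach: 29.20·exp(−kt) = 29.20·0.5038 = 14.71 mg/L.
At the second outfall, C = (1833·14.71 + 174.0·138.0) / (1833 + 174.0) = 25.40 mg/L.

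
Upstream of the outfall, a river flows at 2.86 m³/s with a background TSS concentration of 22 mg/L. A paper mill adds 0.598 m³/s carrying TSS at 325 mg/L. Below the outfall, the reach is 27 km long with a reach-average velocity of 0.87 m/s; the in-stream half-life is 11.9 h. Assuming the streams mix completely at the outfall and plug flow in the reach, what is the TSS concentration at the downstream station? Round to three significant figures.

45.0 mg/L

After mixing, C = (2.860·22.00 + 0.5980·325.0) / 3.458 = 257.3/3.458 = 74.40 mg/L.
Travel time t = 27·1000 / 0.87 = 31030 s = 8.621 h.
Half-life 11.9 h → k = ln 2 / 11.9 = 0.05825 h⁻¹ = 1.398 d⁻¹.
After decay, C = 74.40 × e^(−kt) = 74.40 × 0.6052 = 45.03 mg/L.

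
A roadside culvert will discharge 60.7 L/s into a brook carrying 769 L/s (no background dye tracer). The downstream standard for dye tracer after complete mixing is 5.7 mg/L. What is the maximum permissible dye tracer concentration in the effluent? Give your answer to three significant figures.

At the limit, (Qr·Cr + Qe·Cₑ)/(Qr + Qe) = 5.7:
Cₑ = (829.7·5.7 − 769.0·0) / 60.70 = 77.91 mg/L.

77.9 mg/L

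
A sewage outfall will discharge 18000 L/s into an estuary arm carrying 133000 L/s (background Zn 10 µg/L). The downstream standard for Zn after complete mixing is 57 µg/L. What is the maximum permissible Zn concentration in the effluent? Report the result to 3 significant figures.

404 µg/L

At the limit, (Qr·Cr + Qe·Cₑ)/(Qr + Qe) = 57:
Cₑ = (151000·57 − 133000·10.00) / 18000 = 404.3 µg/L.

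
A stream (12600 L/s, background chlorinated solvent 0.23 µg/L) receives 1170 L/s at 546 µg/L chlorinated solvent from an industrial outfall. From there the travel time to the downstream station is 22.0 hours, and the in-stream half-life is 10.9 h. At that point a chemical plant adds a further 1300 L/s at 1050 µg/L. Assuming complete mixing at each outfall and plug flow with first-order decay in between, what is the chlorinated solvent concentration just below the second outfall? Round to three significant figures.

101 µg/L

Flow-weighted average: C = (12600·0.2300 + 1170·546.0) / 13770 = 641700/13770 = 46.60 µg/L; combined flow 13770 L/s.
Half-life 10.9 h → k = ln 2 / 10.9 = 0.06359 h⁻¹ = 1.526 d⁻¹.
Decay over the reach: 46.60·exp(−kt) = 46.60·0.2468 = 11.50 µg/L.
At the second outfall, C = (13770·11.50 + 1300·1050) / (13770 + 1300) = 101.1 µg/L.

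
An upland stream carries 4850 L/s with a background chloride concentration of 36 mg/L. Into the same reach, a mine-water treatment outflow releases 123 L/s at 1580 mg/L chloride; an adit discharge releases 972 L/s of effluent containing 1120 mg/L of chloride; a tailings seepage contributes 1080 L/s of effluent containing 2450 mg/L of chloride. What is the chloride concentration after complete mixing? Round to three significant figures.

After mixing, C = (4850·36.00 + 123.0·1580 + 972.0·1120 + 1080·2450) / 7025 = 4104000/7025 = 584.1 mg/L.

584 mg/L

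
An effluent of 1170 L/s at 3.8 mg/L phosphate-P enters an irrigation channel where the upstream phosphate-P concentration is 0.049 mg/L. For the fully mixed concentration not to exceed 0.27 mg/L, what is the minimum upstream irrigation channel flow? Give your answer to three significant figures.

18700 L/s

Set C_mix = 0.27: (Q·0.04900 + 1170·3.800) / (Q + 1170) = 0.27
→ Q = 1170·(3.800 − 0.27)/(0.27 − 0.04900) = 18690 L/s.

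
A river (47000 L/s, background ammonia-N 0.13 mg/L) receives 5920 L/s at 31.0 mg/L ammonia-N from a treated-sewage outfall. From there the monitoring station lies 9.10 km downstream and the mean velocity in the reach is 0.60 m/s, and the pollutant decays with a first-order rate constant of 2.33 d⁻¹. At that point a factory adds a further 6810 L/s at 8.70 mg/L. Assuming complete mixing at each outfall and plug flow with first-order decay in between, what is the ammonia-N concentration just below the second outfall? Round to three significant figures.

3.10 mg/L

After mixing, C = (47000·0.1300 + 5920·31.00) / 52920 = 189600/52920 = 3.583 mg/L; combined flow 52920 L/s.
Travel time t = 9.10·1000 / 0.60 = 15170 s = 4.213 h.
After decay, C = 3.583 × e^(−kt) = 3.583 × 0.6643 = 2.380 mg/L.
Second outfall: C = (52920·2.380 + 6810·8.700)/59730 = 3.101 mg/L.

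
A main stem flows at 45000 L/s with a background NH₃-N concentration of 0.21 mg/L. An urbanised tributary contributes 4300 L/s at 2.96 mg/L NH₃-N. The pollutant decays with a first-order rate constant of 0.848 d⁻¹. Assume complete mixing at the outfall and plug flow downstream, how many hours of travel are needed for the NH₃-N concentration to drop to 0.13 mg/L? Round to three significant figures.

35.1 h

Flow-weighted average: C = (45000·0.2100 + 4300·2.960) / 49300 = 22180/49300 = 0.4499 mg/L.
0.4499·exp(−k·t) = 0.13 → t = ln(0.4499/0.13)/k = 126500 s = 35.13 h.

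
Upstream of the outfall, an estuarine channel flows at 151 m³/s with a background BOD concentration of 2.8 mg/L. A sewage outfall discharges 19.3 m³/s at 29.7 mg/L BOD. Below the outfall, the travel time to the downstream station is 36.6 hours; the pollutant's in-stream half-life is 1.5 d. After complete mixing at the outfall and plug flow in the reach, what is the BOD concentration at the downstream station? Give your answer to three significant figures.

2.89 mg/L

Flow-weighted average: C = (151.0·2.800 + 19.30·29.70) / 170.3 = 996.0/170.3 = 5.849 mg/L.
Half-life 1.5 d → k = ln 2 / 1.5 = 0.4621 d⁻¹.
After decay, C = 5.849 × e^(−kt) = 5.849 × 0.4943 = 2.891 mg/L.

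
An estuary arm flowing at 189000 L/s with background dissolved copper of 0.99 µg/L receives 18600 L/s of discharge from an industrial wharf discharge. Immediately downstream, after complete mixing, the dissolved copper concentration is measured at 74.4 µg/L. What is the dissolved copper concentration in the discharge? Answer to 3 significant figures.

820 µg/L

Mass balance: 189000·0.9900 + 18600·Cₑ = 207600·74.40
→ Cₑ = (207600·74.40 − 189000·0.9900) / 18600 = 820.3 µg/L.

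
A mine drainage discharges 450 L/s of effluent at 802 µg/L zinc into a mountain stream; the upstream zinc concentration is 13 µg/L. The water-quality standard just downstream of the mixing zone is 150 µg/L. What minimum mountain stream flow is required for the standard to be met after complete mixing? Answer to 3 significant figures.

2140 L/s

Set C_mix = 150: (Q·13.00 + 450.0·802.0) / (Q + 450.0) = 150
→ Q = 450.0·(802.0 − 150)/(150 − 13.00) = 2142 L/s.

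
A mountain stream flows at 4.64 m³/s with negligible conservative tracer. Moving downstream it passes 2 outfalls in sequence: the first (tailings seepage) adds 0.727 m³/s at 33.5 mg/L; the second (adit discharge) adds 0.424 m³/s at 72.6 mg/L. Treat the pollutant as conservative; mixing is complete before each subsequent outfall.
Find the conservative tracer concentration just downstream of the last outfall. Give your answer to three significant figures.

Below outfall 1: Q → 5.367 m³/s, C = (4.640·0 + 0.7270·33.50)/5.367 = 4.538 mg/L.
Below outfall 2: Q → 5.791 m³/s, C = (5.367·4.538 + 0.4240·72.60)/5.791 = 9.521 mg/L.

9.52 mg/L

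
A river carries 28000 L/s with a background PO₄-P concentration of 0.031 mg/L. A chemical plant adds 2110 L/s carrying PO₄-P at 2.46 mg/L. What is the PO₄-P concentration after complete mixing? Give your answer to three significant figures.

0.201 mg/L

Mixed concentration C = ΣQC/ΣQ = (28000·0.03100 + 2110·2.460) / 30110 = 6059/30110 = 0.2012 mg/L.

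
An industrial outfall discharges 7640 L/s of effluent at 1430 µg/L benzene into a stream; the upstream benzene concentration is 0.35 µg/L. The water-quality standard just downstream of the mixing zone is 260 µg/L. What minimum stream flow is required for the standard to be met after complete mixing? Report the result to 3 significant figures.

Set C_mix = 260: (Q·0.3500 + 7640·1430) / (Q + 7640) = 260
→ Q = 7640·(1430 − 260)/(260 − 0.3500) = 34430 L/s.

34400 L/s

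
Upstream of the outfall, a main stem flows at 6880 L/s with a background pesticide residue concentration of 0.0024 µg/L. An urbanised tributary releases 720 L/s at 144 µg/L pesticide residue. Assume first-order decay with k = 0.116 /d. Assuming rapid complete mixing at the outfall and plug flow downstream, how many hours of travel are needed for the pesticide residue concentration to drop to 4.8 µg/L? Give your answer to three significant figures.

Mass balance: C = (6880·0.002400 + 720.0·144.0) / 7600 = 103700/7600 = 13.64 µg/L.
13.64·exp(−k·t) = 4.8 → t = ln(13.64/4.8)/k = 778100 s = 216.1 h.

216 h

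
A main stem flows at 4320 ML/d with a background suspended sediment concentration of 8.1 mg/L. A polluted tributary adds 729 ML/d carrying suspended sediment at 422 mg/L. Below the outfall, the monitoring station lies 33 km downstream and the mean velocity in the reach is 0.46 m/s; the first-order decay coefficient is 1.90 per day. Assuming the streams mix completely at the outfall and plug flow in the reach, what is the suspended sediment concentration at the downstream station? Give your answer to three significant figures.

14.0 mg/L

Mixed concentration C = ΣQC/ΣQ = (4320·8.100 + 729.0·422.0) / 5049 = 342600/5049 = 67.86 mg/L.
Travel time t = 33·1000 / 0.46 = 71740 s = 19.93 h.
First-order decay: C = 67.86·exp(−k·t) = 67.86·0.2065 = 14.01 mg/L.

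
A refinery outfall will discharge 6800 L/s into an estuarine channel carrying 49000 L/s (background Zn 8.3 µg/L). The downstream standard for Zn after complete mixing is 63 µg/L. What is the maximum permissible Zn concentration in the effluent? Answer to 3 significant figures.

At the limit, (Qr·Cr + Qe·Cₑ)/(Qr + Qe) = 63:
Cₑ = (55800·63 − 49000·8.300) / 6800 = 457.2 µg/L.

457 µg/L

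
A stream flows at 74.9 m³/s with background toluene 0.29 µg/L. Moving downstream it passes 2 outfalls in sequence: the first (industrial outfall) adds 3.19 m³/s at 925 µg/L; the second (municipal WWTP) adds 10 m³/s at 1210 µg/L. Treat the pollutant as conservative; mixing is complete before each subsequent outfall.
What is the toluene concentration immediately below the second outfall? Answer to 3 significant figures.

Below outfall 1: Q → 78.09 m³/s, C = (74.90·0.2900 + 3.190·925.0)/78.09 = 38.06 µg/L.
Below outfall 2: Q → 88.09 m³/s, C = (78.09·38.06 + 10.00·1210)/88.09 = 171.1 µg/L.

171 µg/L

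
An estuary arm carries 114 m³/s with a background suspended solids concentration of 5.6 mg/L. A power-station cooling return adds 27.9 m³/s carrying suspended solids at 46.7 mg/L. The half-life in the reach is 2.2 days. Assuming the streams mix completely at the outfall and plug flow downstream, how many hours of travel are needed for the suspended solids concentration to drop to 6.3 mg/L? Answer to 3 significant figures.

59.1 h

Mass balance: C = (114.0·5.600 + 27.90·46.70) / 141.9 = 1941/141.9 = 13.68 mg/L.
Half-life 2.2 d → k = ln 2 / 2.2 = 0.3151 d⁻¹.
13.68·exp(−k·t) = 6.3 → t = ln(13.68/6.3)/k = 212700 s = 59.07 h.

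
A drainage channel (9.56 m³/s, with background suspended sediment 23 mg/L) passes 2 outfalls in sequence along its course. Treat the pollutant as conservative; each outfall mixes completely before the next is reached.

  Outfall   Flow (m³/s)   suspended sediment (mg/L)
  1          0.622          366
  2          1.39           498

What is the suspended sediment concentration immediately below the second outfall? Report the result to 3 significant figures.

After outfall 1: Q = 9.560 + 0.6220 = 10.18 m³/s; C = (9.560·23.00 + 0.6220·366.0)/10.18 = 43.95 mg/L.
After outfall 2: Q = 10.18 + 1.390 = 11.57 m³/s; C = (10.18·43.95 + 1.390·498.0)/11.57 = 98.49 mg/L.

98.5 mg/L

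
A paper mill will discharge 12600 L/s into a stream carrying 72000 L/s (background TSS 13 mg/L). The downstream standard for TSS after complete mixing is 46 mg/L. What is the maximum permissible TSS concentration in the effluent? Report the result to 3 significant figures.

At the limit, (Qr·Cr + Qe·Cₑ)/(Qr + Qe) = 46:
Cₑ = (84600·46 − 72000·13.00) / 12600 = 234.6 mg/L.

235 mg/L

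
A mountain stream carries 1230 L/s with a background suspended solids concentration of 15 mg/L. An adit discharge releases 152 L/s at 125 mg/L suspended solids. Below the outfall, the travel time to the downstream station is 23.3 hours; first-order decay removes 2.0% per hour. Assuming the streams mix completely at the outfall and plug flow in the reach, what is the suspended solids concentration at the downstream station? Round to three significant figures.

After mixing, C = (1230·15.00 + 152.0·125.0) / 1382 = 37450/1382 = 27.10 mg/L.
2.0%/h lost → k = −ln(1 − 0.02) = 0.02020 h⁻¹.
After decay, C = 27.10 × e^(−kt) = 27.10 × 0.6246 = 16.92 mg/L.

16.9 mg/L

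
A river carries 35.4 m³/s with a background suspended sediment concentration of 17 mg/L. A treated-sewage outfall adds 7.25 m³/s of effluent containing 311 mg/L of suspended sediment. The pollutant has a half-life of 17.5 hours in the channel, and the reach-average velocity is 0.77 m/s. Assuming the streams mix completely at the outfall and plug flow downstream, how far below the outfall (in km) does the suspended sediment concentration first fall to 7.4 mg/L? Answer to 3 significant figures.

154 km

Mass balance: C = (35.40·17.00 + 7.250·311.0) / 42.65 = 2857/42.65 = 66.98 mg/L.
Half-life 17.5 h → k = ln 2 / 17.5 = 0.03961 h⁻¹ = 0.9506 d⁻¹.
Set 66.98·exp(−k·t) = 7.4 → t = ln(66.98/7.4)/k = 200200 s = 55.62 h.
Distance = v·t = 0.77·200200 = 154200 m = 154.2 km.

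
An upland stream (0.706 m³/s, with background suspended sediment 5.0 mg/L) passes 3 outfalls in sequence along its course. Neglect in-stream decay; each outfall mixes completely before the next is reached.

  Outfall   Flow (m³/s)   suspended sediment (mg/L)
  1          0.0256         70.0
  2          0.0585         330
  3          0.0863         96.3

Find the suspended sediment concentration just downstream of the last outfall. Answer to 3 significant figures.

After outfall 1: Q = 0.7060 + 0.02560 = 0.7316 m³/s; C = (0.7060·5.000 + 0.02560·70.00)/0.7316 = 7.274 mg/L.
After outfall 2: Q = 0.7316 + 0.05850 = 0.7901 m³/s; C = (0.7316·7.274 + 0.05850·330.0)/0.7901 = 31.17 mg/L.
After outfall 3: Q = 0.7901 + 0.08630 = 0.8764 m³/s; C = (0.7901·31.17 + 0.08630·96.30)/0.8764 = 37.58 mg/L.

37.6 mg/L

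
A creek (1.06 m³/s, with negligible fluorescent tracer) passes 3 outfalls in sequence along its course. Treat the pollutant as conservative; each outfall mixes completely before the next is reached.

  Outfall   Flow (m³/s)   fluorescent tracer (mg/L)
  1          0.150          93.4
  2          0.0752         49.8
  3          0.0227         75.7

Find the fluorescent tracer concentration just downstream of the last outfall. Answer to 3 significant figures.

After outfall 1: Q = 1.060 + 0.1500 = 1.210 m³/s; C = (1.060·0 + 0.1500·93.40)/1.210 = 11.58 mg/L.
After outfall 2: Q = 1.210 + 0.07520 = 1.285 m³/s; C = (1.210·11.58 + 0.07520·49.80)/1.285 = 13.81 mg/L.
After outfall 3: Q = 1.285 + 0.02270 = 1.308 m³/s; C = (1.285·13.81 + 0.02270·75.70)/1.308 = 14.89 mg/L.

14.9 mg/L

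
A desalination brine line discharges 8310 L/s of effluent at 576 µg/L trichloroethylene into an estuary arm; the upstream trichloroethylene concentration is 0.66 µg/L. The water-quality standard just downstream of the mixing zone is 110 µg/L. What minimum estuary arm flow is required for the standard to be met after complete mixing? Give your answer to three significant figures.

35400 L/s

Set C_mix = 110: (Q·0.6600 + 8310·576.0) / (Q + 8310) = 110
→ Q = 8310·(576.0 − 110)/(110 − 0.6600) = 35420 L/s.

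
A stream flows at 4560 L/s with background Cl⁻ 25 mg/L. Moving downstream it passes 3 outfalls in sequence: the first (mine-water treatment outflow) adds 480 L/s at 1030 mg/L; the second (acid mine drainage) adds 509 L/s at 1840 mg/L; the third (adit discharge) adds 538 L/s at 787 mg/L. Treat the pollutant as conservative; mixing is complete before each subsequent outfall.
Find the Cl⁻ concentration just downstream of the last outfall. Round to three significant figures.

After outfall 1: Q = 4560 + 480.0 = 5040 L/s; C = (4560·25.00 + 480.0·1030)/5040 = 120.7 mg/L.
After outfall 2: Q = 5040 + 509.0 = 5549 L/s; C = (5040·120.7 + 509.0·1840)/5549 = 278.4 mg/L.
After outfall 3: Q = 5549 + 538.0 = 6087 L/s; C = (5549·278.4 + 538.0·787.0)/6087 = 323.4 mg/L.

323 mg/L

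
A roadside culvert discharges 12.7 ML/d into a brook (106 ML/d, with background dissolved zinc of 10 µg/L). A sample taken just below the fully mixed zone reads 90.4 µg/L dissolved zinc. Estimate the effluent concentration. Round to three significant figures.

761 µg/L

Mass balance: 106.0·10.00 + 12.70·Cₑ = 118.7·90.40
→ Cₑ = (118.7·90.40 − 106.0·10.00) / 12.70 = 761.5 µg/L.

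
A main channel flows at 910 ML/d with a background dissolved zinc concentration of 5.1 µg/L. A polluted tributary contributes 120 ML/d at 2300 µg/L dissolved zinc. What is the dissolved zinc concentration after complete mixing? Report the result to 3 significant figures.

Conservation of mass: C = (910.0·5.100 + 120.0·2300) / 1030 = 280600/1030 = 272.5 µg/L.

272 µg/L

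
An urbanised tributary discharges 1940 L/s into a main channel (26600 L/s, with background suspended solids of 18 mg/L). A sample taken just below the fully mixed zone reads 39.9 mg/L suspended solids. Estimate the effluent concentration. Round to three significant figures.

Mass balance: 26600·18.00 + 1940·Cₑ = 28540·39.90
→ Cₑ = (28540·39.90 − 26600·18.00) / 1940 = 340.2 mg/L.

340 mg/L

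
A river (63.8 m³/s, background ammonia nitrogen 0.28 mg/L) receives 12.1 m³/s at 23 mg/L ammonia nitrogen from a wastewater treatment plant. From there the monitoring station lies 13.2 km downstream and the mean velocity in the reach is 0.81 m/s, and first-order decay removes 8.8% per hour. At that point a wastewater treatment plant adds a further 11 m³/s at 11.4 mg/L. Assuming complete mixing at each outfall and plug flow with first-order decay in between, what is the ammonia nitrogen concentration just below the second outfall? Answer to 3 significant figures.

3.69 mg/L

Flow-weighted average: C = (63.80·0.2800 + 12.10·23.00) / 75.90 = 296.2/75.90 = 3.902 mg/L; combined flow 75.90 m³/s.
Travel time t = 13.2·1000 / 0.81 = 16300 s = 4.527 h.
8.8%/h lost → k = −ln(1 − 0.088) = 0.09212 h⁻¹.
After decay, C = 3.902 × e^(−kt) = 3.902 × 0.6590 = 2.572 mg/L.
Second outfall: C = (75.90·2.572 + 11.00·11.40)/86.90 = 3.689 mg/L.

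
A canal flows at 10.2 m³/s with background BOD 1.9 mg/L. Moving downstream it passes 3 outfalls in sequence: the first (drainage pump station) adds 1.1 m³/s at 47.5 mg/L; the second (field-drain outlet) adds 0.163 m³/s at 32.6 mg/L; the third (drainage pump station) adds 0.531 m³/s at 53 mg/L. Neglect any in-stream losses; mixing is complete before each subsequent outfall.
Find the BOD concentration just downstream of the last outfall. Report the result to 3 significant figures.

8.76 mg/L

Below outfall 1: Q → 11.30 m³/s, C = (10.20·1.900 + 1.100·47.50)/11.30 = 6.339 mg/L.
Below outfall 2: Q → 11.46 m³/s, C = (11.30·6.339 + 0.1630·32.60)/11.46 = 6.712 mg/L.
Below outfall 3: Q → 11.99 m³/s, C = (11.46·6.712 + 0.5310·53.00)/11.99 = 8.762 mg/L.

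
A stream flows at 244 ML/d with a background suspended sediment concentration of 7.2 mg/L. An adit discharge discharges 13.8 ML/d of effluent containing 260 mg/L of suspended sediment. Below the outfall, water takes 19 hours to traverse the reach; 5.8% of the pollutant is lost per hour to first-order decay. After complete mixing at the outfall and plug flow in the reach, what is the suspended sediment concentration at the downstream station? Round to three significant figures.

6.66 mg/L

Conservation of mass: C = (244.0·7.200 + 13.80·260.0) / 257.8 = 5345/257.8 = 20.73 mg/L.
5.8%/h lost → k = −ln(1 − 0.058) = 0.05975 h⁻¹.
First-order decay: C = 20.73·exp(−k·t) = 20.73·0.3213 = 6.662 mg/L.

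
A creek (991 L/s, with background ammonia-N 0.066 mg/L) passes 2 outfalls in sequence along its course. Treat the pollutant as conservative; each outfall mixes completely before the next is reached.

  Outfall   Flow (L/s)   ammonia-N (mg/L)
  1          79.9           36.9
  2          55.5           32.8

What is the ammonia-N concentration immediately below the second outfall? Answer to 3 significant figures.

4.29 mg/L

Below outfall 1: Q → 1071 L/s, C = (991.0·0.06600 + 79.90·36.90)/1071 = 2.814 mg/L.
Below outfall 2: Q → 1126 L/s, C = (1071·2.814 + 55.50·32.80)/1126 = 4.292 mg/L.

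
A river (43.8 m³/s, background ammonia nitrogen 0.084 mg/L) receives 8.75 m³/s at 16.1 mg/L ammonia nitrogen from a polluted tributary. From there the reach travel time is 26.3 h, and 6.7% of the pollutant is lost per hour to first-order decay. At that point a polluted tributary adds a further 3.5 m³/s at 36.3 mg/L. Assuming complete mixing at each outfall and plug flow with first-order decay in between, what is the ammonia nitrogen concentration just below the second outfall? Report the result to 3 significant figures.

Mass balance: C = (43.80·0.08400 + 8.750·16.10) / 52.55 = 144.6/52.55 = 2.751 mg/L; combined flow 52.55 m³/s.
6.7%/h lost → k = −ln(1 − 0.067) = 0.06935 h⁻¹.
After decay, C = 2.751 × e^(−kt) = 2.751 × 0.1614 = 0.4440 mg/L.
Second outfall: C = (52.55·0.4440 + 3.500·36.30)/56.05 = 2.683 mg/L.

2.68 mg/L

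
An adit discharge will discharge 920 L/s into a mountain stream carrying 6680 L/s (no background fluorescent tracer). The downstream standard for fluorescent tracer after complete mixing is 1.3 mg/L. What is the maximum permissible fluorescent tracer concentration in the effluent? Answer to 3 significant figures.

At the limit, (Qr·Cr + Qe·Cₑ)/(Qr + Qe) = 1.3:
Cₑ = (7600·1.3 − 6680·0) / 920.0 = 10.74 mg/L.

10.7 mg/L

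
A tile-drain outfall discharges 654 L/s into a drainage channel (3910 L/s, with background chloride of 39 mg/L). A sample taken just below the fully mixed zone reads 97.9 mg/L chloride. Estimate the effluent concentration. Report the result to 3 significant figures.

Mass balance: 3910·39.00 + 654.0·Cₑ = 4564·97.90
→ Cₑ = (4564·97.90 − 3910·39.00) / 654.0 = 450.0 mg/L.

450 mg/L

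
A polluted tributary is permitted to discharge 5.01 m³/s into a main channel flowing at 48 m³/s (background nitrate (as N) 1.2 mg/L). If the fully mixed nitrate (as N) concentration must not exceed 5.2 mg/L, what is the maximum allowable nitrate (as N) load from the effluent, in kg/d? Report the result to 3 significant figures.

Mass balance at the limit: 48.00·1.200 + 5.010·Cₑ = 53.01·5.2 → Cₑ = 43.52 mg/L.
Load = 5.010 m³/s × 43.52 g/m³ × 86 400 s/d = 18840 kg/d.

18800 kg/d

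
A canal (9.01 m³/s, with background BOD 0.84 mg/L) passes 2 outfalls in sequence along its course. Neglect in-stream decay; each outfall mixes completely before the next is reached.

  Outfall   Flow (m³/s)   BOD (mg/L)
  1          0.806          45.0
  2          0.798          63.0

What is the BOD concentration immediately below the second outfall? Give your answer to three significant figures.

8.87 mg/L

Below outfall 1: Q → 9.816 m³/s, C = (9.010·0.8400 + 0.8060·45.00)/9.816 = 4.466 mg/L.
Below outfall 2: Q → 10.61 m³/s, C = (9.816·4.466 + 0.7980·63.00)/10.61 = 8.867 mg/L.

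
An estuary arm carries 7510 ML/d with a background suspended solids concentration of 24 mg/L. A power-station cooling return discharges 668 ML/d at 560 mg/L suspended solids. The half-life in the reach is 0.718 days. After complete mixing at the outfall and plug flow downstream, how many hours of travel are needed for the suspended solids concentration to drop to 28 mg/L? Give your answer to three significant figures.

22.0 h

After mixing, C = (7510·24.00 + 668.0·560.0) / 8178 = 554300/8178 = 67.78 mg/L.
Half-life 0.718 d → k = ln 2 / 0.718 = 0.9654 d⁻¹.
67.78·exp(−k·t) = 28 → t = ln(67.78/28)/k = 79120 s = 21.98 h.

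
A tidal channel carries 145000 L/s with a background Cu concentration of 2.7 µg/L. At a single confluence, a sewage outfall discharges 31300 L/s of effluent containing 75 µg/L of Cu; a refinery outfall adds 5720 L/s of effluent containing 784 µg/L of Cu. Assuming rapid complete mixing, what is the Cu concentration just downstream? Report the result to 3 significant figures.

Conservation of mass: C = (145000·2.700 + 31300·75.00 + 5720·784.0) / 182000 = 7223000/182000 = 39.69 µg/L.

39.7 µg/L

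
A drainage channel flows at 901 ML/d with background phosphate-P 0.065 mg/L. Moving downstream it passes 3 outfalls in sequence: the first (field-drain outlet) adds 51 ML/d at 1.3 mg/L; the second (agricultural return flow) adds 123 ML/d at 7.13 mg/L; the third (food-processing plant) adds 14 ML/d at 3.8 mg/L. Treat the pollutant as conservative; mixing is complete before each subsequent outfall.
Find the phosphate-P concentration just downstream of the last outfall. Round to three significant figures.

Outfall 1: combined Q = 952.0 ML/d; C = (901.0·0.06500 + 51.00·1.300)/952.0 = 0.1312 mg/L.
Outfall 2: combined Q = 1075 ML/d; C = (952.0·0.1312 + 123.0·7.130)/1075 = 0.9320 mg/L.
Outfall 3: combined Q = 1089 ML/d; C = (1075·0.9320 + 14.00·3.800)/1089 = 0.9688 mg/L.

0.969 mg/L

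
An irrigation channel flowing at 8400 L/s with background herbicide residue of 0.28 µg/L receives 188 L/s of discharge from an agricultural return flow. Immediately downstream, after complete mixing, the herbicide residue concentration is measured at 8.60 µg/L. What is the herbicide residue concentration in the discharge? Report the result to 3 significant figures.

380 µg/L

Mass balance: 8400·0.2800 + 188.0·Cₑ = 8588·8.600
→ Cₑ = (8588·8.600 − 8400·0.2800) / 188.0 = 380.3 µg/L.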